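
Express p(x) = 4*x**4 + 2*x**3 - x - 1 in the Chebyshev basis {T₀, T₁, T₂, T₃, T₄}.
(1/2)T₀ + (1/2)T₁ + (2)T₂ + (1/2)T₃ + (1/2)T₄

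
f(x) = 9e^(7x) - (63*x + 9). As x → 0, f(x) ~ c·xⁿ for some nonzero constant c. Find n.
2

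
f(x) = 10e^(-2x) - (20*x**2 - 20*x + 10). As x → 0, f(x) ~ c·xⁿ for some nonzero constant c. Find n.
3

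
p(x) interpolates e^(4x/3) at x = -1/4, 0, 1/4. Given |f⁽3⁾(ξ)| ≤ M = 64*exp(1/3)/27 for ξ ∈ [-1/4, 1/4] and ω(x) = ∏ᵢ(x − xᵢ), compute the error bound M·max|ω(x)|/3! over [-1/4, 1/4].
sqrt(3)*exp(1/3)/729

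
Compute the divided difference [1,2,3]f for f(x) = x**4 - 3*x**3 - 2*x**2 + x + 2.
5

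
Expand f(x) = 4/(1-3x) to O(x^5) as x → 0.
4 + 12*x + 36*x**2 + 108*x**3 + 324*x**4 + O(x**5)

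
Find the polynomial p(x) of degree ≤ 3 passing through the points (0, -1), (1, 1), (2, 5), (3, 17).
x**3 - 2*x**2 + 3*x - 1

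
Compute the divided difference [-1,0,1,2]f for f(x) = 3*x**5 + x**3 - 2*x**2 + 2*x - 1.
16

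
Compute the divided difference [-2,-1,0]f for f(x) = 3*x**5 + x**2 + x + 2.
-44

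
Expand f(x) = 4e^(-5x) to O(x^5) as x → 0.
4 - 20*x + 50*x**2 - 250*x**3/3 + 625*x**4/6 + O(x**5)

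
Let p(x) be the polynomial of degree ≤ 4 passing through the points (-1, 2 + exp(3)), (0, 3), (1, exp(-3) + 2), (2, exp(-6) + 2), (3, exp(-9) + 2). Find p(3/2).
(-5 + 60*exp(3) + 90*exp(6) + (3*exp(3) + 236)*exp(9))*exp(-9)/128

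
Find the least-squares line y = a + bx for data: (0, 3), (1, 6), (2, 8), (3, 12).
a = 29/10, b = 29/10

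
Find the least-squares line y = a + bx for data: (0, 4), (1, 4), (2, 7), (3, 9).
a = 33/10, b = 9/5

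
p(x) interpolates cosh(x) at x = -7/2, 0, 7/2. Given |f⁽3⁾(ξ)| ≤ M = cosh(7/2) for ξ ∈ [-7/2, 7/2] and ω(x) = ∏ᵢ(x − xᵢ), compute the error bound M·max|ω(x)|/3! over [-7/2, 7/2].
343*sqrt(3)*cosh(7/2)/216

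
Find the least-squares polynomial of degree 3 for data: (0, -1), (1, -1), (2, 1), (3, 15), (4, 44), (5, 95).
-107/126 + (-463/756)x + (-137/126)x² + (109/108)x³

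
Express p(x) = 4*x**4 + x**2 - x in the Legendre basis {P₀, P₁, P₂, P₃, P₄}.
(17/15)P₀ - P₁ + (62/21)P₂ + (32/35)P₄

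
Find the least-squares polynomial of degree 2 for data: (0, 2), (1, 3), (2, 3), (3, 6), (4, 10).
16/7 + (-47/70)x + (9/14)x²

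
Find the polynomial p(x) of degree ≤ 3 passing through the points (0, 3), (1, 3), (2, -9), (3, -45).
-2*x**3 + 2*x + 3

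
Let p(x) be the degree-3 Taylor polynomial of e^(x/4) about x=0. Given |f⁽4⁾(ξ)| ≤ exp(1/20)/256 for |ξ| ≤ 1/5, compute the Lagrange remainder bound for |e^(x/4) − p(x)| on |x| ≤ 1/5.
exp(1/20)/3840000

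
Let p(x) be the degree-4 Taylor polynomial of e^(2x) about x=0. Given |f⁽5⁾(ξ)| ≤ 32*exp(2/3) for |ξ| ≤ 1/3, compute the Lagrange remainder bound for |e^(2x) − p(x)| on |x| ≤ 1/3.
4*exp(2/3)/3645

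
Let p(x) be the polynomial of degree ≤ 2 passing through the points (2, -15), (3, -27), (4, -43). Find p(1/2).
-9/2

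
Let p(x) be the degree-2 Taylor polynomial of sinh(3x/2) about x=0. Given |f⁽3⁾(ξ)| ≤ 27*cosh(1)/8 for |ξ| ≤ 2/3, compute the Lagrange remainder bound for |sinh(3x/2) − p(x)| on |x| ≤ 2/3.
cosh(1)/6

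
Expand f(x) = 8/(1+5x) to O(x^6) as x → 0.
8 - 40*x + 200*x**2 - 1000*x**3 + 5000*x**4 - 25000*x**5 + O(x**6)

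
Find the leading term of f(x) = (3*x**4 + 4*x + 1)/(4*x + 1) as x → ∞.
3*x**3/4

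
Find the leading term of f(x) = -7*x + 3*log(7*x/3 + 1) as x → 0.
-49*x**2/6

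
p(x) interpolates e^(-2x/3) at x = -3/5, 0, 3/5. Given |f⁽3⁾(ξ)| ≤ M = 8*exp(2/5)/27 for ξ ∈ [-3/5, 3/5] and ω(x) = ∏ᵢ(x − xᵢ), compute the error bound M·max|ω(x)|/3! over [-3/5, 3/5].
8*sqrt(3)*exp(2/5)/3375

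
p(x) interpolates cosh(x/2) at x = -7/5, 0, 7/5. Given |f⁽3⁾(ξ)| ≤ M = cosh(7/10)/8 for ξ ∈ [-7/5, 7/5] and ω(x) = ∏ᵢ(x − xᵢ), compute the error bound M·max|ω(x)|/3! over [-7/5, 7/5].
343*sqrt(3)*cosh(7/10)/27000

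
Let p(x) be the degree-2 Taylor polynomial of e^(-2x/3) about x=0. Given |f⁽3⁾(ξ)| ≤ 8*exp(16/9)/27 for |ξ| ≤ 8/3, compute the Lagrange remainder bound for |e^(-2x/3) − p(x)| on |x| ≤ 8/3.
2048*exp(16/9)/2187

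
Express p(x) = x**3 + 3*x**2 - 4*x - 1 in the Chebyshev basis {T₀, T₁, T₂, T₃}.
(1/2)T₀ + (-13/4)T₁ + (3/2)T₂ + (1/4)T₃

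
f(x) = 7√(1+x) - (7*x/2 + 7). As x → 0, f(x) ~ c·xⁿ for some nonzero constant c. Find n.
2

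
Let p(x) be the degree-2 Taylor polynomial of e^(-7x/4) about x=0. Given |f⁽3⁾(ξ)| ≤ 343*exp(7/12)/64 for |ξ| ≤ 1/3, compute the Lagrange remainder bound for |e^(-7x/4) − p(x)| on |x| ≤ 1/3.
343*exp(7/12)/10368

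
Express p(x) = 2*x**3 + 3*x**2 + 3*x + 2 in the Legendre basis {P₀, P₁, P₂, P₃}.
(3)P₀ + (21/5)P₁ + (2)P₂ + (4/5)P₃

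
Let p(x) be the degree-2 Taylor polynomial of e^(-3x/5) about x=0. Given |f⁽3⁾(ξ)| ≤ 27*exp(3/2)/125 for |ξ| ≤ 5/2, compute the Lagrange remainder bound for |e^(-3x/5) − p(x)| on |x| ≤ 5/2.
9*exp(3/2)/16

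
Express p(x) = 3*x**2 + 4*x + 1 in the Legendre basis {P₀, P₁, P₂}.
(2)P₀ + (4)P₁ + (2)P₂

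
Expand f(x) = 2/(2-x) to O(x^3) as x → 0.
1 + x/2 + x**2/4 + O(x**3)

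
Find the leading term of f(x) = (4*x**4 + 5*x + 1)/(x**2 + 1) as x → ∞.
4*x**2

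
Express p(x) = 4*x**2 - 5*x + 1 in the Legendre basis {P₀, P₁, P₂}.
(7/3)P₀ + (-5)P₁ + (8/3)P₂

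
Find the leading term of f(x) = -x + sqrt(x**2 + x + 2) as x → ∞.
1/2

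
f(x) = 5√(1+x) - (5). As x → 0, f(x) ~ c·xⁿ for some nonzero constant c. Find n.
1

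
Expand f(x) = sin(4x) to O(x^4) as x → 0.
4*x - 32*x**3/3 + O(x**4)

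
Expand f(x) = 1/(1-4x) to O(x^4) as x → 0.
1 + 4*x + 16*x**2 + 64*x**3 + O(x**4)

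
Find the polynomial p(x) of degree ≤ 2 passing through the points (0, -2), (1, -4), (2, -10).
-2*x**2 - 2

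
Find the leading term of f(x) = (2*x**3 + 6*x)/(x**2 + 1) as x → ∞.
2*x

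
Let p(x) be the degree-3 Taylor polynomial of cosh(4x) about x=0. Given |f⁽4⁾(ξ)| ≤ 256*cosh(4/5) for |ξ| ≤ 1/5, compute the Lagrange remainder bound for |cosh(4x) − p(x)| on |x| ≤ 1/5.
32*cosh(4/5)/1875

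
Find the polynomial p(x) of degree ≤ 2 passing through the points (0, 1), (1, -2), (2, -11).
1 - 3*x**2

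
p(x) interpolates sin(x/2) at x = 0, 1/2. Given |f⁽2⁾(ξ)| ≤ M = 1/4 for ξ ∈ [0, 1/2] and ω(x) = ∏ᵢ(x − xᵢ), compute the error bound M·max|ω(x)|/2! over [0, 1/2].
1/128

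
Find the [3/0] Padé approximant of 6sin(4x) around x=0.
-64*x**3 + 24*x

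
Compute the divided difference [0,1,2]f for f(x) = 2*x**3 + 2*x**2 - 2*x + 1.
8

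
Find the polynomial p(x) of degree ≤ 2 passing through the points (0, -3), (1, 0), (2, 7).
2*x**2 + x - 3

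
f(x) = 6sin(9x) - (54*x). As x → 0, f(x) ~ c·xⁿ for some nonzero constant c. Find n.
3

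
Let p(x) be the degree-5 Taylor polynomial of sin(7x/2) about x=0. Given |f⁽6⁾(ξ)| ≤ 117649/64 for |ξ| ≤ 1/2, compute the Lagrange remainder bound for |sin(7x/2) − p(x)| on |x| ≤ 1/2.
117649/2949120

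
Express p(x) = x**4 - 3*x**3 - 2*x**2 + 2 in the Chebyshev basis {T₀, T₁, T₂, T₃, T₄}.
(11/8)T₀ + (-9/4)T₁ + (-1/2)T₂ + (-3/4)T₃ + (1/8)T₄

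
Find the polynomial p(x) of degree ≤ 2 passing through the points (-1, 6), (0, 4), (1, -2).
-2*x**2 - 4*x + 4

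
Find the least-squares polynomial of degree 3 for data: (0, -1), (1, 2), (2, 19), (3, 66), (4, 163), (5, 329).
-71/63 + (1301/378)x + (-755/252)x² + (335/108)x³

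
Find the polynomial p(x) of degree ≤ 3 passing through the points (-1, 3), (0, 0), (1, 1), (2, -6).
-2*x**3 + 2*x**2 + x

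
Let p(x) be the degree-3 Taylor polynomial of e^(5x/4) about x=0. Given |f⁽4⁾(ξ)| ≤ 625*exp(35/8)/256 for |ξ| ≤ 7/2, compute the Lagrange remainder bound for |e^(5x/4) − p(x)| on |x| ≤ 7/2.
1500625*exp(35/8)/98304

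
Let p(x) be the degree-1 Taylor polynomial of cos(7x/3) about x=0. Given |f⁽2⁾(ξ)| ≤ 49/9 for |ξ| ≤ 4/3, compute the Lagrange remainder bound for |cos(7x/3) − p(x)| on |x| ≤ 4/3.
392/81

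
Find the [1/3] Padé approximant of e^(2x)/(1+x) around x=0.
(x + 1)/(2*x**3/3 - x**2 + 1)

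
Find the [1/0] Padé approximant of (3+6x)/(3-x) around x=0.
7*x/3 + 1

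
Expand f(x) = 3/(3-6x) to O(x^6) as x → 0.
1 + 2*x + 4*x**2 + 8*x**3 + 16*x**4 + 32*x**5 + O(x**6)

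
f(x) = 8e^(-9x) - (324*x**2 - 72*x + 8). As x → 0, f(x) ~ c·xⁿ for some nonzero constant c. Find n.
3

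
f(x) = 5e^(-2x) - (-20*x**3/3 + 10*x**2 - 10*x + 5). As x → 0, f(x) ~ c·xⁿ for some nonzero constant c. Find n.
4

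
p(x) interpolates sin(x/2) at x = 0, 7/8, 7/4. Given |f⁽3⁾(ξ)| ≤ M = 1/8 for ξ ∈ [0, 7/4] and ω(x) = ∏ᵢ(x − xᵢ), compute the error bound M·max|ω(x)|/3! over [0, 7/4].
343*sqrt(3)/110592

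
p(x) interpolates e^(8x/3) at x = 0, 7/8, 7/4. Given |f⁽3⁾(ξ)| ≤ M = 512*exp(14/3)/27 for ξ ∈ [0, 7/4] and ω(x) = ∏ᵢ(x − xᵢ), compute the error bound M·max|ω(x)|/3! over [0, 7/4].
343*sqrt(3)*exp(14/3)/729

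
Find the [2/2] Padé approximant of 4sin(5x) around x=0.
20*x/(25*x**2/6 + 1)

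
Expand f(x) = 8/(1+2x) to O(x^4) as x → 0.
8 - 16*x + 32*x**2 - 64*x**3 + O(x**4)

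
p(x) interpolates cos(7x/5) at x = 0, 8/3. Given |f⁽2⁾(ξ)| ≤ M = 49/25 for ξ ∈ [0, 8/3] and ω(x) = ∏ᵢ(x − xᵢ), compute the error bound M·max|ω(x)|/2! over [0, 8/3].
392/225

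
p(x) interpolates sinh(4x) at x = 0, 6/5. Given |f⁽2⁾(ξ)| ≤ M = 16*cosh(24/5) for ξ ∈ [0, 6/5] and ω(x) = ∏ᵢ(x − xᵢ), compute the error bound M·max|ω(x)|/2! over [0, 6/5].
72*cosh(24/5)/25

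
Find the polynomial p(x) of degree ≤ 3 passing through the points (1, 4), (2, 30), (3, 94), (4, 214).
3*x**3 + x**2 + 2*x - 2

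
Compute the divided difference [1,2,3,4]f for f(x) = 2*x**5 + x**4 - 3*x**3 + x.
137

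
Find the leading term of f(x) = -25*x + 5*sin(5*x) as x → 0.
-625*x**3/6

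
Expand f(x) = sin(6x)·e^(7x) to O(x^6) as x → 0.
6*x + 42*x**2 + 111*x**3 + 91*x**4 - 4339*x**5/20 + O(x**6)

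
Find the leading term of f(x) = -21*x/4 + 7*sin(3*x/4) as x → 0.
-63*x**3/128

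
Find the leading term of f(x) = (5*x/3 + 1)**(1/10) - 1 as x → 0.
x/6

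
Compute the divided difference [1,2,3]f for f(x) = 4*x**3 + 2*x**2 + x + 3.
26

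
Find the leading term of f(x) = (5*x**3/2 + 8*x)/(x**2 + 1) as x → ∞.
5*x/2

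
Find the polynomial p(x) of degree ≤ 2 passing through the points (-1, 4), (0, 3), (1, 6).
2*x**2 + x + 3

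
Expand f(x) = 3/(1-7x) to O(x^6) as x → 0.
3 + 21*x + 147*x**2 + 1029*x**3 + 7203*x**4 + 50421*x**5 + O(x**6)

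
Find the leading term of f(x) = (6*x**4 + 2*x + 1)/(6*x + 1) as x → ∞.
x**3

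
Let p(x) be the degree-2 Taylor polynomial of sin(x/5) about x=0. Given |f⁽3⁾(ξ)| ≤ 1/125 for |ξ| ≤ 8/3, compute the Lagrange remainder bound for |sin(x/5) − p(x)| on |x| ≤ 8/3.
256/10125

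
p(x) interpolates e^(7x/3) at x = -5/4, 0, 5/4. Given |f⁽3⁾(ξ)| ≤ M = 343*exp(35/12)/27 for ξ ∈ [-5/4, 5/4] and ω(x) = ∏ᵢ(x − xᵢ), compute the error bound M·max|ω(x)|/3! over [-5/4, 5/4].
42875*sqrt(3)*exp(35/12)/46656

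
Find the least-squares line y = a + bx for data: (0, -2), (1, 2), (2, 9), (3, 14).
a = -5/2, b = 11/2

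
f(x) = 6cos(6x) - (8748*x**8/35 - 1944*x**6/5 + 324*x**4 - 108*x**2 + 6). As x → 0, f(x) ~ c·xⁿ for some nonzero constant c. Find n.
10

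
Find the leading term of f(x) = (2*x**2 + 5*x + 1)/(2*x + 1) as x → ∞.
x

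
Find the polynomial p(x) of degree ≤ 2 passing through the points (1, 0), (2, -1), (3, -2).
1 - x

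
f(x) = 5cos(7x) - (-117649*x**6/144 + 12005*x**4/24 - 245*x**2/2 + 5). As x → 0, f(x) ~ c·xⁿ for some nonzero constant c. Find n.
8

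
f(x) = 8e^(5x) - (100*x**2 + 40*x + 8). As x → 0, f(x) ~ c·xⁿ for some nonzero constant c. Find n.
3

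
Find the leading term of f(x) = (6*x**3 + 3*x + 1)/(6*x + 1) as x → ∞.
x**2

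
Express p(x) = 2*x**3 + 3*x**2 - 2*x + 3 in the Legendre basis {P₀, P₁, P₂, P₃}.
(4)P₀ + (-4/5)P₁ + (2)P₂ + (4/5)P₃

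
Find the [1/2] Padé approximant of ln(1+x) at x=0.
x/(-x**2/12 + x/2 + 1)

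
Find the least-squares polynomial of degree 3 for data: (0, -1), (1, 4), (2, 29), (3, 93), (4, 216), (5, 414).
-115/126 + (67/108)x + (61/63)x² + (335/108)x³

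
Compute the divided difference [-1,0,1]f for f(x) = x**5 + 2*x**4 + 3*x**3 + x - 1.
2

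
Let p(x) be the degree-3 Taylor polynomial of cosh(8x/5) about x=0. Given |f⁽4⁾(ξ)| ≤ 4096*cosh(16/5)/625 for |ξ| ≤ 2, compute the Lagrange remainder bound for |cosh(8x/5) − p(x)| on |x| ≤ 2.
8192*cosh(16/5)/1875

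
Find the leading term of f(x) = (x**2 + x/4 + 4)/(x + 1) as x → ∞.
x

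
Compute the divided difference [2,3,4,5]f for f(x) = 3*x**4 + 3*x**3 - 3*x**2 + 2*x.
45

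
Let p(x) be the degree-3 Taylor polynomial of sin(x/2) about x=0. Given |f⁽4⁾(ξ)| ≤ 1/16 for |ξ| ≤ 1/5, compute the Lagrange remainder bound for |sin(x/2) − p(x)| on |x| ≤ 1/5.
1/240000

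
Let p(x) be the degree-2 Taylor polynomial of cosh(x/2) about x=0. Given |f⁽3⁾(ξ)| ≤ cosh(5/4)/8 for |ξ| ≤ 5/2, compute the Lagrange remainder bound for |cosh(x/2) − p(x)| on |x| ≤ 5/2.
125*cosh(5/4)/384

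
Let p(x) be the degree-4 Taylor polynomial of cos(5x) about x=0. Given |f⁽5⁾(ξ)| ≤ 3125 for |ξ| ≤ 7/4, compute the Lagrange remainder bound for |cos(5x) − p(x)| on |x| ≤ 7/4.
10504375/24576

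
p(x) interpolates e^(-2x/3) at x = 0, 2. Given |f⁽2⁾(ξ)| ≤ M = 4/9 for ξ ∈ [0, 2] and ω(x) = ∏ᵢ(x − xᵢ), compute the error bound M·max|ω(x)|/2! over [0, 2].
2/9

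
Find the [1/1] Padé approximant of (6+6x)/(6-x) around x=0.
(x + 1)/(1 - x/6)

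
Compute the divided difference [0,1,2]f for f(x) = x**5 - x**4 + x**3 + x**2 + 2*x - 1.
12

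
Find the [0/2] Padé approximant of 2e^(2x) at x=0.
2/(2*x**2 - 2*x + 1)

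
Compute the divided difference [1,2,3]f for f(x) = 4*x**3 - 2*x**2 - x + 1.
22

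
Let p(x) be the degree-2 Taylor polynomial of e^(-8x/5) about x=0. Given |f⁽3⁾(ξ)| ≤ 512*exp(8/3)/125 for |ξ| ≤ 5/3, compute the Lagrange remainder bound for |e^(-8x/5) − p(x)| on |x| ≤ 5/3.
256*exp(8/3)/81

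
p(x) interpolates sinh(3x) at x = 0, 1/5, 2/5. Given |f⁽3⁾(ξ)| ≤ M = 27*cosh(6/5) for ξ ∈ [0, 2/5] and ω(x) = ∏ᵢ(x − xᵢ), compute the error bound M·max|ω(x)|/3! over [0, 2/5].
sqrt(3)*cosh(6/5)/125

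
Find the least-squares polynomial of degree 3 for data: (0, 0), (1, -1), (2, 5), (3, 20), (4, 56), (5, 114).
-1/21 + (-173/126)x + (-25/84)x² + (37/36)x³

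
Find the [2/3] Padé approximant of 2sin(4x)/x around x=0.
(8 - 224*x**2/15)/(4*x**2/5 + 1)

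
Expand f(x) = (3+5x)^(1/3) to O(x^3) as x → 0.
3**(1/3) + 5*3**(1/3)*x/9 - 25*3**(1/3)*x**2/81 + O(x**3)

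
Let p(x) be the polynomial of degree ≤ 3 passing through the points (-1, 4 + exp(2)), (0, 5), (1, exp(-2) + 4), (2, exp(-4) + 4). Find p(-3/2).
(-5 + 21*exp(2) + (29 + 35*exp(2))*exp(4))*exp(-4)/16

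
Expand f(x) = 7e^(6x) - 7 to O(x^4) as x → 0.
42*x + 126*x**2 + 252*x**3 + O(x**4)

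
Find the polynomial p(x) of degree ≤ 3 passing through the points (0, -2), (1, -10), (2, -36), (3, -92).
-2*x**3 - 3*x**2 - 3*x - 2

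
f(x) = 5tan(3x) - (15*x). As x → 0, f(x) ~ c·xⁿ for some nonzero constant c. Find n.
3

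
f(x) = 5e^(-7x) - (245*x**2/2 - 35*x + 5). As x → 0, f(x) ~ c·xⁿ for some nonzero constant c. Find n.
3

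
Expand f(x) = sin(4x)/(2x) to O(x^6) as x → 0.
2 - 16*x**2/3 + 64*x**4/15 + O(x**6)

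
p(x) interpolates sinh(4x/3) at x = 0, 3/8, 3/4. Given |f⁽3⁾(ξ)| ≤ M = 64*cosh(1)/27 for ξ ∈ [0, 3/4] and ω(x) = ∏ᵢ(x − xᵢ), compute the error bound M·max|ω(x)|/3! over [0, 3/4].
sqrt(3)*cosh(1)/216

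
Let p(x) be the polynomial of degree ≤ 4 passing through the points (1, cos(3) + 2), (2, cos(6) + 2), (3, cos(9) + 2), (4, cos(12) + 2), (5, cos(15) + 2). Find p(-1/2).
1485*cos(9)/64 - 693*cos(6)/32 - 385*cos(12)/32 + 1155*cos(3)/128 + 315*cos(15)/128 + 2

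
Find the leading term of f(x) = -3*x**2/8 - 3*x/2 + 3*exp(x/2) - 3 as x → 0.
x**3/16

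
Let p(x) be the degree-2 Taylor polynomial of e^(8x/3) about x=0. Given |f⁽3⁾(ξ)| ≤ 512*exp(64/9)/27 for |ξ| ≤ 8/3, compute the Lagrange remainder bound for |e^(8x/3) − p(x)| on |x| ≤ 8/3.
131072*exp(64/9)/2187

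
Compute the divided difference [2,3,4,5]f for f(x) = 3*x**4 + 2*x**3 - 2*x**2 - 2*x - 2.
44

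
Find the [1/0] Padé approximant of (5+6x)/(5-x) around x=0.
7*x/5 + 1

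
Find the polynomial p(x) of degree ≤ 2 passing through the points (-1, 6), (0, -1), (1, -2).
3*x**2 - 4*x - 1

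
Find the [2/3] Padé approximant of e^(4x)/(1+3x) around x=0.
(20*x**2/13 + 134*x/65 + 1)/(692*x**3/195 - 294*x**2/65 + 69*x/65 + 1)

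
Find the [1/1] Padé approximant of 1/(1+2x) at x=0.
1/(2*x + 1)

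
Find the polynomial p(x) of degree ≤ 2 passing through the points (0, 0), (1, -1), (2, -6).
-2*x**2 + x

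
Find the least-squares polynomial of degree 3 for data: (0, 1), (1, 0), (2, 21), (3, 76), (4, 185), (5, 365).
7/9 + (-1555/378)x + (319/252)x² + (305/108)x³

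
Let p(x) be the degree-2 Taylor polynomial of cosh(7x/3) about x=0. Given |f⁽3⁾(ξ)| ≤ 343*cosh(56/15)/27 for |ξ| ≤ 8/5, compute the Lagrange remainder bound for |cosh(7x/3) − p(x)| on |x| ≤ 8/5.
87808*cosh(56/15)/10125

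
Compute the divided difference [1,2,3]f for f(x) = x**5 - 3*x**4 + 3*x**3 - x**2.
32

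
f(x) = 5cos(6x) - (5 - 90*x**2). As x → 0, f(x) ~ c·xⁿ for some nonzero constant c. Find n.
4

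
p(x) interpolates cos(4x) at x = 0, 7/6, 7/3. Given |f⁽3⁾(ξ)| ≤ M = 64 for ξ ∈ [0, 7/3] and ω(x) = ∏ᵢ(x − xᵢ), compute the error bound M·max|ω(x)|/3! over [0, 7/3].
2744*sqrt(3)/729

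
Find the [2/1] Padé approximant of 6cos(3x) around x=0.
6 - 27*x**2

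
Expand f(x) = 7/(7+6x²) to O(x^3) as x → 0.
1 - 6*x**2/7 + O(x**3)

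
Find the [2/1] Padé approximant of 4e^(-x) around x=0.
(2*x**2/3 - 8*x/3 + 4)/(x/3 + 1)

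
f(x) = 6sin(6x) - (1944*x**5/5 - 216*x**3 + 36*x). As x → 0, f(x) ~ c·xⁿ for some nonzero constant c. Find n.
7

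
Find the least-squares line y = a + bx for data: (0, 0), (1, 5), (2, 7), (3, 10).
a = 7/10, b = 16/5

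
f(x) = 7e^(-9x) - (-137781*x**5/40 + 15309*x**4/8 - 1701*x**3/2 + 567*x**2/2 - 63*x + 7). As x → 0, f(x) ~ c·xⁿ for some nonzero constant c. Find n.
6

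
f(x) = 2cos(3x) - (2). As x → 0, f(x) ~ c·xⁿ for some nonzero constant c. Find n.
2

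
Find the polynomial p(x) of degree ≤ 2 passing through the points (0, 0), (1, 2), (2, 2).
-x**2 + 3*x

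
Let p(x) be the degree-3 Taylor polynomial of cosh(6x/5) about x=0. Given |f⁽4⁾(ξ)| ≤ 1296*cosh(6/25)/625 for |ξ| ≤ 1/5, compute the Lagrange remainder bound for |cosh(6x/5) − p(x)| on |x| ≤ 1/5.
54*cosh(6/25)/390625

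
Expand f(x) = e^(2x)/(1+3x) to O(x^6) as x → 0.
1 - x + 5*x**2 - 41*x**3/3 + 125*x**4/3 - 1871*x**5/15 + O(x**6)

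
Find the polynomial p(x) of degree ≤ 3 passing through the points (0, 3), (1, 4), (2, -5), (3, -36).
-2*x**3 + x**2 + 2*x + 3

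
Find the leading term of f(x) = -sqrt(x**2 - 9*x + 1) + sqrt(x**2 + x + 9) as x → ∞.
5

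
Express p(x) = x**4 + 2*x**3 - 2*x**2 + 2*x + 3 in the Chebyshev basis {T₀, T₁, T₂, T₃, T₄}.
(19/8)T₀ + (7/2)T₁ + (-1/2)T₂ + (1/2)T₃ + (1/8)T₄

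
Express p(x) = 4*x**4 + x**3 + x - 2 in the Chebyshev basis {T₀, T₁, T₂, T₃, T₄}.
(-1/2)T₀ + (7/4)T₁ + (2)T₂ + (1/4)T₃ + (1/2)T₄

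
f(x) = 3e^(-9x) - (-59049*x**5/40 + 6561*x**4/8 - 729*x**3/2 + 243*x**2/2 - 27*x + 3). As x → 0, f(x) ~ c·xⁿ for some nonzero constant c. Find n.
6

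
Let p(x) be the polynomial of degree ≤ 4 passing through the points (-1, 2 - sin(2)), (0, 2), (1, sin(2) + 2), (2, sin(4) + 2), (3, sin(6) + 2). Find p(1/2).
3*sin(6)/128 - 5*sin(4)/32 + 95*sin(2)/128 + 2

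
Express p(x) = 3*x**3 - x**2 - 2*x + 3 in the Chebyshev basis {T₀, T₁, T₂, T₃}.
(5/2)T₀ + (1/4)T₁ + (-1/2)T₂ + (3/4)T₃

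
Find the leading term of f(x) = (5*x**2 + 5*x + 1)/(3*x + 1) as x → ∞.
5*x/3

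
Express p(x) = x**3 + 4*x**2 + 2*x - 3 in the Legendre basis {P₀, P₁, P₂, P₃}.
(-5/3)P₀ + (13/5)P₁ + (8/3)P₂ + (2/5)P₃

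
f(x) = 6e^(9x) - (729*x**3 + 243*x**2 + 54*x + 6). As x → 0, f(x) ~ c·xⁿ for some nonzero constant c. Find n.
4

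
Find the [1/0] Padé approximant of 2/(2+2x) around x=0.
1 - x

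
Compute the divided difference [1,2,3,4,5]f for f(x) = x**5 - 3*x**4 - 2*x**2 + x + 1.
12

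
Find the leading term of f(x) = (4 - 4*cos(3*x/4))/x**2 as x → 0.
9/8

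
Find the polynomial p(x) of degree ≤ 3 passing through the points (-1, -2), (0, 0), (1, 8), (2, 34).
2*x**3 + 3*x**2 + 3*x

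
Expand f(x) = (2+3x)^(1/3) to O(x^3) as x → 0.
2**(1/3) + 2**(1/3)*x/2 - 2**(1/3)*x**2/4 + O(x**3)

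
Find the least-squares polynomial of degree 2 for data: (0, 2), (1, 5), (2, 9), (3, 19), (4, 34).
87/35 + (-27/35)x + (15/7)x²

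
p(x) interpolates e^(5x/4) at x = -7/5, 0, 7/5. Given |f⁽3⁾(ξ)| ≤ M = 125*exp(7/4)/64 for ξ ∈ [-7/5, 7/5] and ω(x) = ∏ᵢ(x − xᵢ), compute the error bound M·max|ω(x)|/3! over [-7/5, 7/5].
343*sqrt(3)*exp(7/4)/1728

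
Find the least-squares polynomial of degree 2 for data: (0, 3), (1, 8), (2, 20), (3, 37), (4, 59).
97/35 + (207/70)x + (39/14)x²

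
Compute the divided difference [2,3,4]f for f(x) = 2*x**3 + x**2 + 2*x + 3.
19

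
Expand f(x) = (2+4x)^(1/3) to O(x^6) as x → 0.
2**(1/3) + 2*2**(1/3)*x/3 - 4*2**(1/3)*x**2/9 + 40*2**(1/3)*x**3/81 - 160*2**(1/3)*x**4/243 + 704*2**(1/3)*x**5/729 + O(x**6)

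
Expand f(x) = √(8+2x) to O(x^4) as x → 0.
2*sqrt(2) + sqrt(2)*x/4 - sqrt(2)*x**2/64 + sqrt(2)*x**3/512 + O(x**4)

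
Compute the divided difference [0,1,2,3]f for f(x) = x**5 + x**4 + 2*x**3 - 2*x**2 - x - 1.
33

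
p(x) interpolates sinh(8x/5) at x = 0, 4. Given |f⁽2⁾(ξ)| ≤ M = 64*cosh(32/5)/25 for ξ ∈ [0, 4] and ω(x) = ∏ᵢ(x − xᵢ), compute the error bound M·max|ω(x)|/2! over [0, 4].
128*cosh(32/5)/25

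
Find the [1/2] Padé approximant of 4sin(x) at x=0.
4*x/(x**2/6 + 1)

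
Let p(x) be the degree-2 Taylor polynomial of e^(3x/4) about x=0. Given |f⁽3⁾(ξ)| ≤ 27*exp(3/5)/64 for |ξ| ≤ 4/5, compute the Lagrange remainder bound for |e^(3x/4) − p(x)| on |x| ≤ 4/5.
9*exp(3/5)/250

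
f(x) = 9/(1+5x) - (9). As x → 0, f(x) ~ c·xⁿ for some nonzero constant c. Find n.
1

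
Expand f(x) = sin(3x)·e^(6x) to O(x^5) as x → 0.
3*x + 18*x**2 + 99*x**3/2 + 81*x**4 + O(x**5)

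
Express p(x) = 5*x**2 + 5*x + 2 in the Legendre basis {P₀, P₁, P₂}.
(11/3)P₀ + (5)P₁ + (10/3)P₂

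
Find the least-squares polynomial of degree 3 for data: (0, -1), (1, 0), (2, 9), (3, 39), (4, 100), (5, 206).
-127/126 + (625/756)x + (-116/63)x² + (215/108)x³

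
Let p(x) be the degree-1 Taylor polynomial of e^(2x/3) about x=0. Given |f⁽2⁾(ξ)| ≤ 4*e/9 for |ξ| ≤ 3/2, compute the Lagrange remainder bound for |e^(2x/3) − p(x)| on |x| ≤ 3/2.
e/2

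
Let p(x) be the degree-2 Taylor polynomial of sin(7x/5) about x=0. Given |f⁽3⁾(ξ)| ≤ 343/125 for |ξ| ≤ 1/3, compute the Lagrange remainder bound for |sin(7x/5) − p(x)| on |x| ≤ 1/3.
343/20250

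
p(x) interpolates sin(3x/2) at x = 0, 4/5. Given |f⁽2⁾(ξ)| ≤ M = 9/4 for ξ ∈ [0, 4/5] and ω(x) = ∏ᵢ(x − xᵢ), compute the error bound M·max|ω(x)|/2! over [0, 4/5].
9/50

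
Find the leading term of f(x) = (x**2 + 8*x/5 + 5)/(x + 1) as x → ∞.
x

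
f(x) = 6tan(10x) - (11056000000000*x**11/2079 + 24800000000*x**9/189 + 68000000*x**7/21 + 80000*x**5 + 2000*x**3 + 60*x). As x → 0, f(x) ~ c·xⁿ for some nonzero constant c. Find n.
13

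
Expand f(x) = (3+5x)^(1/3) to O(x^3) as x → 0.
3**(1/3) + 5*3**(1/3)*x/9 - 25*3**(1/3)*x**2/81 + O(x**3)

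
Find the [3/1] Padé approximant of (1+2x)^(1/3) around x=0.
(-8*x**3/81 + 4*x**2/9 + 2*x + 1)/(4*x/3 + 1)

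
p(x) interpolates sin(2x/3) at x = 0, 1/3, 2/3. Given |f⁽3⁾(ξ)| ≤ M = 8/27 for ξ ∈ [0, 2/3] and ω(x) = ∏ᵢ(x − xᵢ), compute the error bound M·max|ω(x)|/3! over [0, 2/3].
8*sqrt(3)/19683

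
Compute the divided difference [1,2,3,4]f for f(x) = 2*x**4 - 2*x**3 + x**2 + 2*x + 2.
18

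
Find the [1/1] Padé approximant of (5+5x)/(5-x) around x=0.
(x + 1)/(1 - x/5)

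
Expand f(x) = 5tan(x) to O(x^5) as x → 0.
5*x + 5*x**3/3 + O(x**5)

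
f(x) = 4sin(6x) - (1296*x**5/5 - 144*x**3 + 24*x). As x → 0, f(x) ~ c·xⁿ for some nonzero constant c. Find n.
7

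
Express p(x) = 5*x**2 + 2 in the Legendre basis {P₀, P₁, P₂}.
(11/3)P₀ + (10/3)P₂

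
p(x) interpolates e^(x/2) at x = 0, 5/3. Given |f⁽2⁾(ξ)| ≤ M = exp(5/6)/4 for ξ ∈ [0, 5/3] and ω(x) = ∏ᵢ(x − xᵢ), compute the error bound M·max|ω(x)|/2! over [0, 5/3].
25*exp(5/6)/288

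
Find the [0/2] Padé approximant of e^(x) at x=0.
1/(x**2/2 - x + 1)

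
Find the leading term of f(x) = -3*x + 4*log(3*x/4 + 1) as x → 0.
-9*x**2/8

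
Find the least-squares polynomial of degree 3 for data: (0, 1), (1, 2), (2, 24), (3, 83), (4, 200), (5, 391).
121/126 + (-2095/756)x + (35/36)x² + (82/27)x³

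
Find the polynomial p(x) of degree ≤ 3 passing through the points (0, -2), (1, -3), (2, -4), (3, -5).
-x - 2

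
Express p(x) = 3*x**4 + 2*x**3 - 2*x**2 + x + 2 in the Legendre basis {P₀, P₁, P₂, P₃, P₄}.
(29/15)P₀ + (11/5)P₁ + (8/21)P₂ + (4/5)P₃ + (24/35)P₄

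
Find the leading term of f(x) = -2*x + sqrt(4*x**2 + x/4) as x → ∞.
1/16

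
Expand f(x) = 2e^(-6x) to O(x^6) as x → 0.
2 - 12*x + 36*x**2 - 72*x**3 + 108*x**4 - 648*x**5/5 + O(x**6)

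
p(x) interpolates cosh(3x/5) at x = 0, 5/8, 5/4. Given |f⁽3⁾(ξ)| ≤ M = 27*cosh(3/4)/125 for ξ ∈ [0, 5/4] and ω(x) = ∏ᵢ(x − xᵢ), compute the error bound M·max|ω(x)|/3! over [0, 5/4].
sqrt(3)*cosh(3/4)/512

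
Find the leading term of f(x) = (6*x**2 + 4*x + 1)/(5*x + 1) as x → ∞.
6*x/5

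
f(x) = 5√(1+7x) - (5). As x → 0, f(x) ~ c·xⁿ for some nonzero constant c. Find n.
1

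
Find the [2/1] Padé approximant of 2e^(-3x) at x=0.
(3*x**2 - 4*x + 2)/(x + 1)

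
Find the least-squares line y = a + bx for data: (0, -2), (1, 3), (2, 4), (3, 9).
a = -8/5, b = 17/5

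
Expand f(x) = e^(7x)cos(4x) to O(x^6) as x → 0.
1 + 7*x + 33*x**2/2 + 7*x**3/6 - 2047*x**4/24 - 29113*x**5/120 + O(x**6)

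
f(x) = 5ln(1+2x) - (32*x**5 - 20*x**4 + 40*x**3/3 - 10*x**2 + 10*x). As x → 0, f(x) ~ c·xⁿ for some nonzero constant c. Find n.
6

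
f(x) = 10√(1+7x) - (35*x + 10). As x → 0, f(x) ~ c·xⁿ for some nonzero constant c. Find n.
2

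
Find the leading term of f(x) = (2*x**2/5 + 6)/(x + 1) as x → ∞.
2*x/5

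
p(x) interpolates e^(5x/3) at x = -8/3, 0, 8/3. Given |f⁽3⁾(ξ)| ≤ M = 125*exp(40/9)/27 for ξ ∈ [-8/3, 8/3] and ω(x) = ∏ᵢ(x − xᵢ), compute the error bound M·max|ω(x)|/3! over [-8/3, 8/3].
64000*sqrt(3)*exp(40/9)/19683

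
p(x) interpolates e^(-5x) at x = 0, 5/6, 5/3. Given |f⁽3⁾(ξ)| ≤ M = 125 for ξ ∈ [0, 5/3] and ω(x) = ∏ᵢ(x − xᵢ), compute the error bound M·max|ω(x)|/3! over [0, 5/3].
15625*sqrt(3)/5832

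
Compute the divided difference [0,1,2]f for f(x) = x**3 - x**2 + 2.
2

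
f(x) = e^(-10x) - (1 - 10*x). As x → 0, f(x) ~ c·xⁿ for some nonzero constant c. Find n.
2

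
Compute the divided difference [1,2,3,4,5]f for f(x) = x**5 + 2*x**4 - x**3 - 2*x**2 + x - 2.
17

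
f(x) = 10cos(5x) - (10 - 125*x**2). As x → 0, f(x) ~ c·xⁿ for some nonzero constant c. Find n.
4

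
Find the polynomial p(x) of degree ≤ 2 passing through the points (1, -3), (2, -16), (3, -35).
-3*x**2 - 4*x + 4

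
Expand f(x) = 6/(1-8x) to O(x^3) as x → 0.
6 + 48*x + 384*x**2 + O(x**3)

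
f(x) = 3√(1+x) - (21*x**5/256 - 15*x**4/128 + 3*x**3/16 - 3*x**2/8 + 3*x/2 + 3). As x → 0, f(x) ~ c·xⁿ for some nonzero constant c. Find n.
6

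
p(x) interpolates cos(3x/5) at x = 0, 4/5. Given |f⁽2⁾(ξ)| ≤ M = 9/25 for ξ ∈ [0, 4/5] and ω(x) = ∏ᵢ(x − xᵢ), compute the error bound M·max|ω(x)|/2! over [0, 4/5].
18/625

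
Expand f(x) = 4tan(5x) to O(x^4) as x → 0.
20*x + 500*x**3/3 + O(x**4)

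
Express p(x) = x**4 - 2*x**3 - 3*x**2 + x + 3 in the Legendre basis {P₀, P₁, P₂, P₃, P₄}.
(11/5)P₀ + (-1/5)P₁ + (-10/7)P₂ + (-4/5)P₃ + (8/35)P₄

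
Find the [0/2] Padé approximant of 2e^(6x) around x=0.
2/(18*x**2 - 6*x + 1)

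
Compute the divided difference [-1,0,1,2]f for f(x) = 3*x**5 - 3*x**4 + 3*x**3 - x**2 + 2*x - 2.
12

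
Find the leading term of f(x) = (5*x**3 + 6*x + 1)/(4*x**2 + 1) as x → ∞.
5*x/4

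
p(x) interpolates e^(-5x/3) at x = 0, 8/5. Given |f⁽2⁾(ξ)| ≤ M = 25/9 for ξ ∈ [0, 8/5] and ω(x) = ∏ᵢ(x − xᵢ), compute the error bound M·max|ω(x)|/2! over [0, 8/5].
8/9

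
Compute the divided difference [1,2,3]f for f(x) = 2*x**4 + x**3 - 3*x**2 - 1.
53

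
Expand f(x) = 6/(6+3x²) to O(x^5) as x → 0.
1 - x**2/2 + x**4/4 + O(x**5)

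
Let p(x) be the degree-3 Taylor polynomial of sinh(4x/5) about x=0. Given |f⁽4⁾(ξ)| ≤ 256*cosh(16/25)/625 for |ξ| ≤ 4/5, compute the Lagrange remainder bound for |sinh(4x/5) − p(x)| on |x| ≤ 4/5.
8192*cosh(16/25)/1171875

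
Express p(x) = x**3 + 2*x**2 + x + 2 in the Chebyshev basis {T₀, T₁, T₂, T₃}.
(3)T₀ + (7/4)T₁ + T₂ + (1/4)T₃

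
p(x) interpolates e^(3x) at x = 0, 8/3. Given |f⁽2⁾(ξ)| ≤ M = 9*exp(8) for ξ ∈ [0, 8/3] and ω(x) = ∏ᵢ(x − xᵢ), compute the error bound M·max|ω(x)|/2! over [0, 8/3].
8*exp(8)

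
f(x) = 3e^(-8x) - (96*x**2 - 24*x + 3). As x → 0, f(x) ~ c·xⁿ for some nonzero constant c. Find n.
3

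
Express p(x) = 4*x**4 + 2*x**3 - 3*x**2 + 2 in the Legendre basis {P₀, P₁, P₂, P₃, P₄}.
(9/5)P₀ + (6/5)P₁ + (2/7)P₂ + (4/5)P₃ + (32/35)P₄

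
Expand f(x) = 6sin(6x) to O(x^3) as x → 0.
36*x + O(x**3)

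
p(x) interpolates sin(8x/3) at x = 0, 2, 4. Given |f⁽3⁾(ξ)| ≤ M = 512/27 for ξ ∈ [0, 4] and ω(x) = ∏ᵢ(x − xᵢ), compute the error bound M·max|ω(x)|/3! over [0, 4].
4096*sqrt(3)/729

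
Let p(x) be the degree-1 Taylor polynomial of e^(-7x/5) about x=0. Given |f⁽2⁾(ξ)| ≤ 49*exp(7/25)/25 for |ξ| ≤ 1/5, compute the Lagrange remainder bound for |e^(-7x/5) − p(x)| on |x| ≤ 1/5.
49*exp(7/25)/1250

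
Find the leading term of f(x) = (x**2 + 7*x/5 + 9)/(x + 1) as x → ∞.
x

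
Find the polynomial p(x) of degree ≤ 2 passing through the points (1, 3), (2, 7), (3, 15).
2*x**2 - 2*x + 3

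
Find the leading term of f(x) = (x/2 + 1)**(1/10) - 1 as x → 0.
x/20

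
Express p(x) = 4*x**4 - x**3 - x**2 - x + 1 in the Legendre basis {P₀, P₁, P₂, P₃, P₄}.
(22/15)P₀ + (-8/5)P₁ + (34/21)P₂ + (-2/5)P₃ + (32/35)P₄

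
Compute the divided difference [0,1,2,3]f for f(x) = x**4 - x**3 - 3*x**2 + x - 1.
5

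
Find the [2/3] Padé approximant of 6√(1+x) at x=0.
(21*x**2/8 + 42*x/5 + 6)/(-x**3/160 + 9*x**2/80 + 9*x/10 + 1)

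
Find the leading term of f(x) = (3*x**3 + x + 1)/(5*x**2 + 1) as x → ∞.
3*x/5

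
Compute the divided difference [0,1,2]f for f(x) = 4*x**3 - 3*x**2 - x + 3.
9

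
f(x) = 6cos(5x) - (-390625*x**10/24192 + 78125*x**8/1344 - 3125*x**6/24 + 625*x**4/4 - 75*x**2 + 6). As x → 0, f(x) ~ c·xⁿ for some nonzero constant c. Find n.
12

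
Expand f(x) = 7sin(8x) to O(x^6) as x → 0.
56*x - 1792*x**3/3 + 28672*x**5/15 + O(x**6)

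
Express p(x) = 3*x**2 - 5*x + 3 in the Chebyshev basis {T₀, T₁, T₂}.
(9/2)T₀ + (-5)T₁ + (3/2)T₂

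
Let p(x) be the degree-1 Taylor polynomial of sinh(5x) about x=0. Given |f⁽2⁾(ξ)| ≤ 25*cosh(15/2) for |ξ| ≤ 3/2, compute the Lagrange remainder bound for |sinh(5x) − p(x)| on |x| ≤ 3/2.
225*cosh(15/2)/8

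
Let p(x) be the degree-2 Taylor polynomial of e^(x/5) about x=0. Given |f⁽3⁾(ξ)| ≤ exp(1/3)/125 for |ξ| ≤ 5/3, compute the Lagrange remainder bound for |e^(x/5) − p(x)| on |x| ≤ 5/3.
exp(1/3)/162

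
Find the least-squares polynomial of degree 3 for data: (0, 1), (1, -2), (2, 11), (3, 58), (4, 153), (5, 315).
1 + (-81/14)x + (-1/28)x² + (11/4)x³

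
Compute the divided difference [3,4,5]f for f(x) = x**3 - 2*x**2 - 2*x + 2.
10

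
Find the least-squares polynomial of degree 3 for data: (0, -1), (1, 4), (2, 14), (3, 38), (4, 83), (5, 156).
-58/63 + (809/189)x + (-55/63)x² + (34/27)x³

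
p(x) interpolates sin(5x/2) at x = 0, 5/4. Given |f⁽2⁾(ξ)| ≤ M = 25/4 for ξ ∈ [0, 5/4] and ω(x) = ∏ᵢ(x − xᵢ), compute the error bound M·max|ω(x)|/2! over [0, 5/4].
625/512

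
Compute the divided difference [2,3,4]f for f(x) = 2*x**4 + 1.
110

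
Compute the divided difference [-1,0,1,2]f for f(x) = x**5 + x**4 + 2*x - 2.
7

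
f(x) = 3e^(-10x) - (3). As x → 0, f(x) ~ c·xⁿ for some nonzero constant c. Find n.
1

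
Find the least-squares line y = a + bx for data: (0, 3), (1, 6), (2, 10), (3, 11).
a = 33/10, b = 14/5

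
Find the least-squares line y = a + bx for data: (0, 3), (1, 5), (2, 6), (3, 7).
a = 33/10, b = 13/10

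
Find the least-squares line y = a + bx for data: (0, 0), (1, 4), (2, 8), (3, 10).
a = 2/5, b = 17/5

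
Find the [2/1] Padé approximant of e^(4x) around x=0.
(8*x**2/3 + 8*x/3 + 1)/(1 - 4*x/3)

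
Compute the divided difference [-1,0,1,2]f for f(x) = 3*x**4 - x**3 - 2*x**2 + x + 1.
5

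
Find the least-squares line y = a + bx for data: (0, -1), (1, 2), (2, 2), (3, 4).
a = -1/2, b = 3/2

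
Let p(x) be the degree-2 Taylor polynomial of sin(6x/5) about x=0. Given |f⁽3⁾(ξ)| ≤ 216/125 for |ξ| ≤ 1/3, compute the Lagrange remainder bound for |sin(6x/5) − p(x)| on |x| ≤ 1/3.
4/375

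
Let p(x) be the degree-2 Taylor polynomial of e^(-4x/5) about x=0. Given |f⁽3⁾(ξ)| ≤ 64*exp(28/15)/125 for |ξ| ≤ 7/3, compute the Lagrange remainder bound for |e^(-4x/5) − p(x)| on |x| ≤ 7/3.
10976*exp(28/15)/10125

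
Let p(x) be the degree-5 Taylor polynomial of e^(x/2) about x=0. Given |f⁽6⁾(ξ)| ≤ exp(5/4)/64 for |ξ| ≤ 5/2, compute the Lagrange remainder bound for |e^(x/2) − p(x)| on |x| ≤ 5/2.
3125*exp(5/4)/589824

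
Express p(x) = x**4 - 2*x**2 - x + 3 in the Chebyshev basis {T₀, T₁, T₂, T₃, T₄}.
(19/8)T₀ - T₁ + (-1/2)T₂ + (1/8)T₄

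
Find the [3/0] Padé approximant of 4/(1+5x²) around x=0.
4 - 20*x**2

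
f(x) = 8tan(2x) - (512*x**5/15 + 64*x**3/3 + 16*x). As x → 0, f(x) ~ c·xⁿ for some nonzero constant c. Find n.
7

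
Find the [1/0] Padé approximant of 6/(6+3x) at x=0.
1 - x/2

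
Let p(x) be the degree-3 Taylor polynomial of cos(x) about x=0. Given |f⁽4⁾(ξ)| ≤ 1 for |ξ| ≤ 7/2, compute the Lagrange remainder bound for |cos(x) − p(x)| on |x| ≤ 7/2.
2401/384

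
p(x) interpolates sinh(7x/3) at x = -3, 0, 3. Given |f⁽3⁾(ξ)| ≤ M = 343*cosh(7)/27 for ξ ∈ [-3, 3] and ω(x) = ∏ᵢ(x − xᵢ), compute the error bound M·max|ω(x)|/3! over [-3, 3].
343*sqrt(3)*cosh(7)/27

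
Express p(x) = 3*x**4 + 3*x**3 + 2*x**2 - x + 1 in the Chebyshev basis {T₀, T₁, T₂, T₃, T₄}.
(25/8)T₀ + (5/4)T₁ + (5/2)T₂ + (3/4)T₃ + (3/8)T₄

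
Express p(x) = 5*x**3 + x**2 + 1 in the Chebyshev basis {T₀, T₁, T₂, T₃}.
(3/2)T₀ + (15/4)T₁ + (1/2)T₂ + (5/4)T₃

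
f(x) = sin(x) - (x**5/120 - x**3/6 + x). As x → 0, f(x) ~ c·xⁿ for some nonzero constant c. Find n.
7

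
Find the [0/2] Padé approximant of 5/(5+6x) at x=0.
1/(6*x/5 + 1)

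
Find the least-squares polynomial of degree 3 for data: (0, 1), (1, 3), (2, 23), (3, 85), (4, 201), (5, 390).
79/63 + (-1513/378)x + (493/252)x² + (311/108)x³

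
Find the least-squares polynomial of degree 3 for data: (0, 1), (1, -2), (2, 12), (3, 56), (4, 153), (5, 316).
58/63 + (-827/189)x + (-19/18)x² + (157/54)x³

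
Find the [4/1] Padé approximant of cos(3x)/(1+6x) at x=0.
(27*x**4/8 - 9*x**2/2 + 1)/(6*x + 1)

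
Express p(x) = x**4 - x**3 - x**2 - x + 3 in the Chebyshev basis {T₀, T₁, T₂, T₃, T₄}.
(23/8)T₀ + (-7/4)T₁ + (-1/4)T₃ + (1/8)T₄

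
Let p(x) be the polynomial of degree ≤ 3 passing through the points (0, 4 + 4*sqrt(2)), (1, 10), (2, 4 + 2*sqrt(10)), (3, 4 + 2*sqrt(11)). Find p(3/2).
-sqrt(11)/8 - sqrt(2)/4 + 9*sqrt(10)/8 + 59/8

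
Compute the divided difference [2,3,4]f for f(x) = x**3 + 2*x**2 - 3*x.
11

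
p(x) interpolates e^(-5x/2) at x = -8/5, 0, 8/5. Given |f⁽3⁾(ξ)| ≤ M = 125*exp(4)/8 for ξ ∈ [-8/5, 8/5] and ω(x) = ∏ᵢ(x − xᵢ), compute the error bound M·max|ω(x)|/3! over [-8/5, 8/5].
64*sqrt(3)*exp(4)/27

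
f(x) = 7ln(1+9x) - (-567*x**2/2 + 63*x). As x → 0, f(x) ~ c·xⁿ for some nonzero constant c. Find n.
3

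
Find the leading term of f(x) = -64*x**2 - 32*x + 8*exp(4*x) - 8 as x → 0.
256*x**3/3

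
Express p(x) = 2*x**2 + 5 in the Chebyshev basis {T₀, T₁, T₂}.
(6)T₀ + T₂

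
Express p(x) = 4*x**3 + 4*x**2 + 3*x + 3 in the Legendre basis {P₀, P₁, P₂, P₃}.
(13/3)P₀ + (27/5)P₁ + (8/3)P₂ + (8/5)P₃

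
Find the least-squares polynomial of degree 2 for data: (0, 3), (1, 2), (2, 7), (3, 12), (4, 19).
87/35 + (-13/35)x + (8/7)x²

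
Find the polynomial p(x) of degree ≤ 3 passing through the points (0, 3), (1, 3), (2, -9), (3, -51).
-3*x**3 + 3*x**2 + 3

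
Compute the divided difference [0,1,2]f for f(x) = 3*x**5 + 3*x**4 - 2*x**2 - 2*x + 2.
64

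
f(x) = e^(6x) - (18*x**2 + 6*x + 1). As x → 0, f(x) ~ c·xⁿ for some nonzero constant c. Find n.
3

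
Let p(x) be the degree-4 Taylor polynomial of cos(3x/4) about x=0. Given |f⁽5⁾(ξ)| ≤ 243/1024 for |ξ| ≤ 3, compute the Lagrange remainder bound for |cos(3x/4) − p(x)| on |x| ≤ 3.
19683/40960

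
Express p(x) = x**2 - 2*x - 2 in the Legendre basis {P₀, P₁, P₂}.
(-5/3)P₀ + (-2)P₁ + (2/3)P₂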